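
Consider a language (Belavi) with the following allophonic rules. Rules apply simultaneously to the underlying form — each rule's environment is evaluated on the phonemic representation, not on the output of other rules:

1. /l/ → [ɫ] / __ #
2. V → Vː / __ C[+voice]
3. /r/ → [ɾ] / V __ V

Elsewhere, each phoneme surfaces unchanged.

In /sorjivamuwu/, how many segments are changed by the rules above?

4

Segments that undergo a rule: /o/ → [oː] (rule 2); /i/ → [iː] (rule 2); /a/ → [aː] (rule 2); /u/ → [uː] (rule 2).
All other segments surface unchanged.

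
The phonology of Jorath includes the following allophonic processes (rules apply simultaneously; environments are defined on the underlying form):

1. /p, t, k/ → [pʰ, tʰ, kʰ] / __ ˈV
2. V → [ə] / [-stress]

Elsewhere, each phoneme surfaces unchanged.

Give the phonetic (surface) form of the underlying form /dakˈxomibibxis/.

/d/ stays [d].
/a/ meets the environment for rule 2 (in an unstressed syllable) → [ə].
/k/ — between /a/ and /x/; rule 1 does not apply here → [k].
/x/ (between /k/ and /o/) is unaffected → [x].
/o/ (between /x/ and /m/) is in the target of rule 2 but the environment (in an unstressed syllable) is not met → [o].
/m/ — not in any rule's target class → [m].
/i/ — between /m/ and /b/, in an unstressed syllable — surfaces as [ə] (rule 2).
/b/ stays [b].
/i/ meets the environment for rule 2 (in an unstressed syllable) → [ə].
/b/ (between /i/ and /x/) is unaffected → [b].
/x/ (between /b/ and /i/) is unaffected → [x].
/i/ (between /x/ and /s/): in an unstressed syllable, so rule 2 applies → [ə].
/s/ stays [s].

[dəkˈxoməbəbxəs]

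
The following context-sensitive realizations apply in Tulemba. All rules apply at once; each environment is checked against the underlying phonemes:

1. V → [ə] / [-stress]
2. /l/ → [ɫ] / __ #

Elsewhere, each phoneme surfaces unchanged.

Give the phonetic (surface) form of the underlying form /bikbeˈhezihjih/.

/b/ — not in any rule's target class → [b].
/i/ — between /b/ and /k/, in an unstressed syllable — surfaces as [ə] (rule 1).
/k/ (between /i/ and /b/) is unaffected → [k].
/b/ — not in any rule's target class → [b].
/e/ (between /b/ and /h/): in an unstressed syllable, so rule 1 applies → [ə].
/h/ (between /e/ and /e/): no rule targets it → [h].
/e/ (between /h/ and /z/): rule 1 targets it, but not in an unstressed syllable → unchanged [e].
/z/ — not in any rule's target class → [z].
/i/ — between /z/ and /h/, in an unstressed syllable — surfaces as [ə] (rule 1).
/h/ — not in any rule's target class → [h].
/j/ (between /h/ and /i/) is unaffected → [j].
/i/ (between /j/ and /h/): in an unstressed syllable, so rule 1 applies → [ə].
/h/ (word-final) is unaffected → [h].

[bəkbəˈhezəhjəh]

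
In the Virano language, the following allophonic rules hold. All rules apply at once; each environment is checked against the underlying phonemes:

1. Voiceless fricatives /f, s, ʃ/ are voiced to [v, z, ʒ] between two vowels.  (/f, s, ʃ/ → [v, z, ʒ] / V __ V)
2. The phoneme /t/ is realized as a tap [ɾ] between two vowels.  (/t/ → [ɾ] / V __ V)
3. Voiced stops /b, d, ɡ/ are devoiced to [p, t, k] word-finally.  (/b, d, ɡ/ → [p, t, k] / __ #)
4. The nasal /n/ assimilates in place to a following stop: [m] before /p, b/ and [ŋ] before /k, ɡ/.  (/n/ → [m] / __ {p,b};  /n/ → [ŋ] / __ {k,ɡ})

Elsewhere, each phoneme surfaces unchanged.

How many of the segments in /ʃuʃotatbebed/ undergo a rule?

3

Segments that undergo a rule: /ʃ/ → [ʒ] (rule 1); /t/ → [ɾ] (rule 2); /d/ → [t] (rule 3).
All other segments surface unchanged.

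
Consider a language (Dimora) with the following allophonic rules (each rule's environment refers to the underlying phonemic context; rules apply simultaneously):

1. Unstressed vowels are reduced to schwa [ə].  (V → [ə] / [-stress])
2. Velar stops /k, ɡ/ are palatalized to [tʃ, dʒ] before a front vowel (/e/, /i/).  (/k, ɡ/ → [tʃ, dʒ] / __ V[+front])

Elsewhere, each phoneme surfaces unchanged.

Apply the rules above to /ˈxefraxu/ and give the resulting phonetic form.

[ˈxefrəxə]

/x/ (word-initial) is unaffected → [x].
/e/ (between /x/ and /f/) is in the target of rule 1 but the environment (in an unstressed syllable) is not met → [e].
/f/ — not in any rule's target class → [f].
/r/ (between /f/ and /a/) is unaffected → [r].
/a/ (between /r/ and /x/): in an unstressed syllable, so rule 1 applies → [ə].
/x/ stays [x].
/u/ (word-final) occurs in an unstressed syllable → [ə] by rule 1.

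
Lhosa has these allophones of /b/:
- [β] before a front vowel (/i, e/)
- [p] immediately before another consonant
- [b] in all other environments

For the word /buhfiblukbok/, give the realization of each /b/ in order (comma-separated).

Occurrence 1 (position 1): no conditioning environment matches → elsewhere allophone [b].
Occurrence 2 (position 6): immediately before another consonant → [p].
Occurrence 3 (position 10): no conditioning environment matches → elsewhere allophone [b].

[b], [p], [b]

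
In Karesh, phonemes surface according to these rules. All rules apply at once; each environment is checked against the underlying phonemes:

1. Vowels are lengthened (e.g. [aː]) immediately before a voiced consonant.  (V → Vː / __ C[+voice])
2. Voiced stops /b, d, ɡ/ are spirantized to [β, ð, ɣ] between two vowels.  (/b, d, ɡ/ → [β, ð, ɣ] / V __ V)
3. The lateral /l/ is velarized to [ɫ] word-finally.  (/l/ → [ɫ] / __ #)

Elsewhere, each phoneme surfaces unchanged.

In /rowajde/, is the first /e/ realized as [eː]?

/e/ (word-final): rule 1 targets it, but not before a voiced consonant → unchanged [e].
The actual realization is [e], not [eː].

No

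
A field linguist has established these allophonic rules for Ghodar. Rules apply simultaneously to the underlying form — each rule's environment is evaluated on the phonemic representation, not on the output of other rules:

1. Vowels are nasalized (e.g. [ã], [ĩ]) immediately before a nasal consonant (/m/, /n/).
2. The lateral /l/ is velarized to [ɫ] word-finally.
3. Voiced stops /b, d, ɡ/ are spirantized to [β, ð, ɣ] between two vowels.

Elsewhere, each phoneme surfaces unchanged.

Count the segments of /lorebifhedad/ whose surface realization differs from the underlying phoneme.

Segments that undergo a rule: /b/ → [β] (rule 3); /d/ → [ð] (rule 3).
All other segments surface unchanged.

2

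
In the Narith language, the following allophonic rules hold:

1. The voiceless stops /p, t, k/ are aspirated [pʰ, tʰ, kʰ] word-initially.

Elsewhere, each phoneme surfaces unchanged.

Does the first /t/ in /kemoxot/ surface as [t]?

Yes

/t/ (word-final): rule 1 targets it, but not word-initially → unchanged [t].
The actual realization is [t], which matches [t].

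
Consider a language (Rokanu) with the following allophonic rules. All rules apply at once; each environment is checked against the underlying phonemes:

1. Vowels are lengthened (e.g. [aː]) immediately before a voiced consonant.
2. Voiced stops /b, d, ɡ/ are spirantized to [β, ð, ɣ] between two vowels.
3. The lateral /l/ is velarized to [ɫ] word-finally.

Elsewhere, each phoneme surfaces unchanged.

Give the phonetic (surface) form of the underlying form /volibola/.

[voːliːβoːla]

/v/ (word-initial) is unaffected → [v].
/o/ meets the environment for rule 1 (before a voiced consonant) → [oː].
/l/ (between /o/ and /i/): rule 3 targets it, but not word-finally → unchanged [l].
/i/ (between /l/ and /b/): before a voiced consonant, so rule 1 applies → [iː].
/b/ meets the environment for rule 2 (between two vowels) → [β].
/o/ (between /b/ and /l/): before a voiced consonant, so rule 1 applies → [oː].
/l/ (between /o/ and /a/): rule 3 targets it, but not word-finally → unchanged [l].
/a/ — word-final; rule 1 does not apply here → [a].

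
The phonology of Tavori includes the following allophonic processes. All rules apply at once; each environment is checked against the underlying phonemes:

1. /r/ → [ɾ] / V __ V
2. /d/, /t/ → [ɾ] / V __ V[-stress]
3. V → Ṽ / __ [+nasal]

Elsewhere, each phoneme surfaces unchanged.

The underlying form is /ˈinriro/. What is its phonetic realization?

/i/ (word-initial) occurs before a nasal consonant → [ĩ] by rule 3.
/n/ (between /i/ and /r/) is unaffected → [n].
/r/ (between /n/ and /i/) fails the environment for rule 1, so it stays [r].
/i/ — between /r/ and /r/; rule 3 does not apply here → [i].
/r/ (between /i/ and /o/): between two vowels, so rule 1 applies → [ɾ].
/o/ — word-final; rule 3 does not apply here → [o].

[ˈĩnriɾo]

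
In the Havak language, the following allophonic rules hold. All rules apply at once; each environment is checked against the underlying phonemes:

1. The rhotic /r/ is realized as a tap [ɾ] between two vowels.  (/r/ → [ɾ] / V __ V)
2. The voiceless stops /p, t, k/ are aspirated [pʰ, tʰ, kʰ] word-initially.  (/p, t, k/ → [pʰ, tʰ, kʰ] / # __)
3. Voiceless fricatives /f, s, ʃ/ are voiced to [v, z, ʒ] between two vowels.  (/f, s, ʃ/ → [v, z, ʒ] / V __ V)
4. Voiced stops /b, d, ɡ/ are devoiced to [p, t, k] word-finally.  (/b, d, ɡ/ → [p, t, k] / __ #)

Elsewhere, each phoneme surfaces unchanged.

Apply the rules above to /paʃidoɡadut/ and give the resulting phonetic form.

[pʰaʒidoɡadut]

/p/ meets the environment for rule 2 (word-initially) → [pʰ].
/a/ stays [a].
/ʃ/ (between /a/ and /i/): between two vowels, so rule 3 applies → [ʒ].
/i/ stays [i].
/d/ (between /i/ and /o/) fails the environment for rule 4, so it stays [d].
/o/ (between /d/ and /ɡ/) is unaffected → [o].
/ɡ/ (between /o/ and /a/) is in the target of rule 4 but the environment (word-finally) is not met → [ɡ].
/a/ (between /ɡ/ and /d/) is unaffected → [a].
/d/ (between /a/ and /u/) fails the environment for rule 4, so it stays [d].
/u/ — not in any rule's target class → [u].
/t/ (word-final): rule 2 targets it, but not word-initially → unchanged [t].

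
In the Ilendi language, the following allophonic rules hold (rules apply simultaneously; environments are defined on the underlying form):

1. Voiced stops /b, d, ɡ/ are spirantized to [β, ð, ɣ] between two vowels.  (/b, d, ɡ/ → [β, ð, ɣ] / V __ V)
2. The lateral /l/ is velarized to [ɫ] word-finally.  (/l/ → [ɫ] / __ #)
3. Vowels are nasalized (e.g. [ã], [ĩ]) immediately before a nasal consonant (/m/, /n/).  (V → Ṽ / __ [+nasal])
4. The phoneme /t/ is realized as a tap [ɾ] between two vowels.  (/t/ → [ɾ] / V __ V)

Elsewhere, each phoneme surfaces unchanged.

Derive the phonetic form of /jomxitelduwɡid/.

[jõmxiɾelduwɡid]

/j/ (word-initial) is unaffected → [j].
/o/ meets the environment for rule 3 (before a nasal consonant) → [õ].
/m/ — not in any rule's target class → [m].
/x/ stays [x].
/i/ — between /x/ and /t/; rule 3 does not apply here → [i].
/t/ (between /i/ and /e/): between two vowels, so rule 4 applies → [ɾ].
/e/ (between /t/ and /l/): rule 3 targets it, but not before a nasal consonant → unchanged [e].
/l/ (between /e/ and /d/) fails the environment for rule 2, so it stays [l].
/d/ — between /l/ and /u/; rule 1 does not apply here → [d].
/u/ — between /d/ and /w/; rule 3 does not apply here → [u].
/w/ — not in any rule's target class → [w].
/ɡ/ (between /w/ and /i/) is in the target of rule 1 but the environment (between two vowels) is not met → [ɡ].
/i/ (between /ɡ/ and /d/) fails the environment for rule 3, so it stays [i].
/d/ — word-final; rule 1 does not apply here → [d].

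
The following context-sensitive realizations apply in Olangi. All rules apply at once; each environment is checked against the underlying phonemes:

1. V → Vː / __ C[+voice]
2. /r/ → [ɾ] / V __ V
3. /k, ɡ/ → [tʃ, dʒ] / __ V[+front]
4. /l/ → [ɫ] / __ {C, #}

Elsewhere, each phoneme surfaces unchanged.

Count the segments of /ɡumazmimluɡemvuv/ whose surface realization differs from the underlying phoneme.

Segments that undergo a rule: /u/ → [uː] (rule 1); /a/ → [aː] (rule 1); /i/ → [iː] (rule 1); /u/ → [uː] (rule 1); /ɡ/ → [dʒ] (rule 3); /e/ → [eː] (rule 1); /u/ → [uː] (rule 1).
All other segments surface unchanged.

7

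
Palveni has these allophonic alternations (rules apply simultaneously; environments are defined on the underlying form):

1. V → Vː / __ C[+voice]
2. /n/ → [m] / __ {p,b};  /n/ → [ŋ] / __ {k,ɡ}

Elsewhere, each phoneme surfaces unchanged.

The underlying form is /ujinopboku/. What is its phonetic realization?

[uːjiːnopboku]

Rule 1 applies to /u/ (word-initial: before a voiced consonant) → [uː].
/i/ (between /j/ and /n/): before a voiced consonant, so rule 1 applies → [iː].
/n/ (between /i/ and /o/): rule 2 targets it, but not before a labial or velar stop → unchanged [n].
/o/ (between /n/ and /p/) fails the environment for rule 1, so it stays [o].
/o/ (between /b/ and /k/) is in the target of rule 1 but the environment (before a voiced consonant) is not met → [o].
/u/ (word-final): rule 1 targets it, but not before a voiced consonant → unchanged [u].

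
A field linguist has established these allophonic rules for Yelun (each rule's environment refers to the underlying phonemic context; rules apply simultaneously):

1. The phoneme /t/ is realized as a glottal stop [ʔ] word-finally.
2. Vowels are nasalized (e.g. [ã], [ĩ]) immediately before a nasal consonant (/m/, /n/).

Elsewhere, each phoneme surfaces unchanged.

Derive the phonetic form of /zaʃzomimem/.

/a/ (between /z/ and /ʃ/) is in the target of rule 2 but the environment (before a nasal consonant) is not met → [a].
Rule 2 applies to /o/ (between /z/ and /m/: before a nasal consonant) → [õ].
/i/ — between /m/ and /m/, before a nasal consonant — surfaces as [ĩ] (rule 2).
/e/ (between /m/ and /m/): before a nasal consonant, so rule 2 applies → [ẽ].

[zaʃzõmĩmẽm]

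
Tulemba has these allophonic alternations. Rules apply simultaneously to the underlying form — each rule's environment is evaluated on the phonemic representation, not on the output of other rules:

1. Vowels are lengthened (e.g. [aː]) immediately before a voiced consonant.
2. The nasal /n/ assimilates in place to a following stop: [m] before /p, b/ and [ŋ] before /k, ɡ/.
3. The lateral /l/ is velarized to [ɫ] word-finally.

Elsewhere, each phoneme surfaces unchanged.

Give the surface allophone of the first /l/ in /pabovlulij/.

/l/ (between /v/ and /u/) fails the environment for rule 3, so it stays [l].

[l]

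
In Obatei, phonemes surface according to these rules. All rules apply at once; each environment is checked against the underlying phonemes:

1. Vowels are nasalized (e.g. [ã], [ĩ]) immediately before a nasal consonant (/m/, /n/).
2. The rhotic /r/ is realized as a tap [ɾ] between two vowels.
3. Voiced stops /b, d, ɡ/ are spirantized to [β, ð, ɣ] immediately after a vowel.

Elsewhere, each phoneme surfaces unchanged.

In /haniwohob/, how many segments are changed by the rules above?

Segments that undergo a rule: /a/ → [ã] (rule 1); /b/ → [β] (rule 3).
All other segments surface unchanged.

2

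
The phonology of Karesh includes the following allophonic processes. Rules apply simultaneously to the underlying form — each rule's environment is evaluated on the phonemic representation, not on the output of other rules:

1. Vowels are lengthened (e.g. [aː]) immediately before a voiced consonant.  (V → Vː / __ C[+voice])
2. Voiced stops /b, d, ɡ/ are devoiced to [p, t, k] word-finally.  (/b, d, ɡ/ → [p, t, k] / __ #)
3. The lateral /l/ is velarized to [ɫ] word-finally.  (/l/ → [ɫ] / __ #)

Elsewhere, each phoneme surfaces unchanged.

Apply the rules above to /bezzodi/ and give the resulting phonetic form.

[beːzzoːdi]

/b/ (word-initial) fails the environment for rule 2, so it stays [b].
/e/ (between /b/ and /z/): before a voiced consonant, so rule 1 applies → [eː].
/z/ stays [z].
/z/ (between /z/ and /o/) is unaffected → [z].
/o/ (between /z/ and /d/): before a voiced consonant, so rule 1 applies → [oː].
/d/ — between /o/ and /i/; rule 2 does not apply here → [d].
/i/ (word-final) fails the environment for rule 1, so it stays [i].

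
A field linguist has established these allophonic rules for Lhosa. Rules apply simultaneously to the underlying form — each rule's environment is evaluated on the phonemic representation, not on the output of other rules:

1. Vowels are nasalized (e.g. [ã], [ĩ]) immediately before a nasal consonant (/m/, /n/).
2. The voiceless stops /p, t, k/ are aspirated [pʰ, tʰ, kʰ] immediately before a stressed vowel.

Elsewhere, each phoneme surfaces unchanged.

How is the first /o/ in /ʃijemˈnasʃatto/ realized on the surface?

[o]

/o/ (word-final) fails the environment for rule 1, so it stays [o].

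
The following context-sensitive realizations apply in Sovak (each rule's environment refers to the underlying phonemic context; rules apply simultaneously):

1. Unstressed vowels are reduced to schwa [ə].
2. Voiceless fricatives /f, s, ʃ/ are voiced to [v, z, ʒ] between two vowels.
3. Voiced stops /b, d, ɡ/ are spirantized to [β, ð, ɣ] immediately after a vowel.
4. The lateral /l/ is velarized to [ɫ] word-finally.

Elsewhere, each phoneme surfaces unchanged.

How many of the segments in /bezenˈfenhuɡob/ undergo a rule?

6

Segments that undergo a rule: /e/ → [ə] (rule 1); /e/ → [ə] (rule 1); /u/ → [ə] (rule 1); /ɡ/ → [ɣ] (rule 3); /o/ → [ə] (rule 1); /b/ → [β] (rule 3).
All other segments surface unchanged.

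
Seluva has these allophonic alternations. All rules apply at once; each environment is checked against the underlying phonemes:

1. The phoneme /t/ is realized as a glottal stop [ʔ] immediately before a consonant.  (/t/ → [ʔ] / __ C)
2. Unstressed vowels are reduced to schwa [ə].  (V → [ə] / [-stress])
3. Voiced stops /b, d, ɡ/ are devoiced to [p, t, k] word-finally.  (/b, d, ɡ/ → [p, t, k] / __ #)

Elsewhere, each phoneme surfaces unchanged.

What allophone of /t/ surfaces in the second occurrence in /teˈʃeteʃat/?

[t]

/t/ (between /e/ and /e/) fails the environment for rule 1, so it stays [t].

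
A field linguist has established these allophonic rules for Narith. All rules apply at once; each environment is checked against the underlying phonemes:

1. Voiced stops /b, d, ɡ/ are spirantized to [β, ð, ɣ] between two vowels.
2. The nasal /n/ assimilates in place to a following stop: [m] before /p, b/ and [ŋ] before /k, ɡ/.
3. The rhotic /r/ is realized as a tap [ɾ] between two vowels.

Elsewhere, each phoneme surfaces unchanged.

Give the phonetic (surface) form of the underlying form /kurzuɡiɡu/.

[kurzuɣiɣu]

/k/ stays [k].
/u/ stays [u].
/r/ (between /u/ and /z/) fails the environment for rule 3, so it stays [r].
/z/ — not in any rule's target class → [z].
/u/ (between /z/ and /ɡ/) is unaffected → [u].
/ɡ/ (between /u/ and /i/) occurs between two vowels → [ɣ] by rule 1.
/i/ stays [i].
Rule 1 applies to /ɡ/ (between /i/ and /u/: between two vowels) → [ɣ].
/u/ (word-final) is unaffected → [u].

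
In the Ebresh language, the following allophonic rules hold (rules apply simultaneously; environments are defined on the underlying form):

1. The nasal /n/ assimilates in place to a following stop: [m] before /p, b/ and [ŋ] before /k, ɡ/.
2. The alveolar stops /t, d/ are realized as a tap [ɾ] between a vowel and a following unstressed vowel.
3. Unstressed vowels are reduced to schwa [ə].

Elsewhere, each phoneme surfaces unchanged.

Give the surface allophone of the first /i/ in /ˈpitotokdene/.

/i/ (between /p/ and /t/) is in the target of rule 3 but the environment (in an unstressed syllable) is not met → [i].

[i]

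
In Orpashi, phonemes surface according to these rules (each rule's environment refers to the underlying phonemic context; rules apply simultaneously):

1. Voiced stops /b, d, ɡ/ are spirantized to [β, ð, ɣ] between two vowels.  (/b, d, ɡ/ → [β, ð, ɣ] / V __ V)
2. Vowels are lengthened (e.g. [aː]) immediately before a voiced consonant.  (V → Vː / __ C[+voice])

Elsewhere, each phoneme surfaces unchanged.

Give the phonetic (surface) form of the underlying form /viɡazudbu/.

/v/ (word-initial): no rule targets it → [v].
Rule 2 applies to /i/ (between /v/ and /ɡ/: before a voiced consonant) → [iː].
/ɡ/ — between /i/ and /a/, between two vowels — surfaces as [ɣ] (rule 1).
/a/ (between /ɡ/ and /z/): before a voiced consonant, so rule 2 applies → [aː].
/z/ (between /a/ and /u/) is unaffected → [z].
/u/ meets the environment for rule 2 (before a voiced consonant) → [uː].
/d/ (between /u/ and /b/) fails the environment for rule 1, so it stays [d].
/b/ (between /d/ and /u/): rule 1 targets it, but not between two vowels → unchanged [b].
/u/ (word-final) fails the environment for rule 2, so it stays [u].

[viːɣaːzuːdbu]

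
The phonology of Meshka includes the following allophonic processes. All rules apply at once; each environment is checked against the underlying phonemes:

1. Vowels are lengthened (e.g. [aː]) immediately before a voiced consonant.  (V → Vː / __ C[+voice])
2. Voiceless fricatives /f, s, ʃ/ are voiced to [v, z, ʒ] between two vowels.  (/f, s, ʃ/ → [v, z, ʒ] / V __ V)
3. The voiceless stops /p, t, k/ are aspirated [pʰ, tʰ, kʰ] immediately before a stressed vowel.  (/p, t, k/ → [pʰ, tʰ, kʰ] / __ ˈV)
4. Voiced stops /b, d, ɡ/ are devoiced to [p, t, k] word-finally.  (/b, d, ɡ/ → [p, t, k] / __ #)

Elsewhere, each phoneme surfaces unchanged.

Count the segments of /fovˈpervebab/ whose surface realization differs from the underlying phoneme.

Segments that undergo a rule: /o/ → [oː] (rule 1); /p/ → [pʰ] (rule 3); /e/ → [eː] (rule 1); /e/ → [eː] (rule 1); /a/ → [aː] (rule 1); /b/ → [p] (rule 4).
All other segments surface unchanged.

6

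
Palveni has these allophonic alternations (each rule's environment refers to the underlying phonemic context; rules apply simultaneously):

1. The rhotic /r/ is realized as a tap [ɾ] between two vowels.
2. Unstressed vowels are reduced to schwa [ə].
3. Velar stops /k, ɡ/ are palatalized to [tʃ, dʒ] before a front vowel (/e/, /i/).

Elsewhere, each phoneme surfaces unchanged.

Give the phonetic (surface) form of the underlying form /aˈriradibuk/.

[əˈɾiɾədəbək]

Rule 2 applies to /a/ (word-initial: in an unstressed syllable) → [ə].
Rule 1 applies to /r/ (between /a/ and /i/: between two vowels) → [ɾ].
/i/ (between /r/ and /r/) fails the environment for rule 2, so it stays [i].
/r/ (between /i/ and /a/): between two vowels, so rule 1 applies → [ɾ].
/a/ (between /r/ and /d/) occurs in an unstressed syllable → [ə] by rule 2.
/d/ (between /a/ and /i/): no rule targets it → [d].
Rule 2 applies to /i/ (between /d/ and /b/: in an unstressed syllable) → [ə].
/b/ (between /i/ and /u/) is unaffected → [b].
/u/ (between /b/ and /k/) occurs in an unstressed syllable → [ə] by rule 2.
/k/ (word-final) fails the environment for rule 3, so it stays [k].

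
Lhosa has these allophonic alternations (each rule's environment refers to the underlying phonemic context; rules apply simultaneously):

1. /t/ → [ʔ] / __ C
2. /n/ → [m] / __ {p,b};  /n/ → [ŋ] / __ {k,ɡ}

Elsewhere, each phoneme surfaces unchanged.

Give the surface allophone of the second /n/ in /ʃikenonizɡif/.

/n/ (between /o/ and /i/): rule 2 targets it, but not before a labial or velar stop → unchanged [n].

[n]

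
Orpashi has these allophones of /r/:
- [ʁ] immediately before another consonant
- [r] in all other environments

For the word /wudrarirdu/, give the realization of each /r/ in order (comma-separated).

[r], [r], [ʁ]

Occurrence 1 (position 4): no conditioning environment matches → elsewhere allophone [r].
Occurrence 2 (position 6): no conditioning environment matches → elsewhere allophone [r].
Occurrence 3 (position 8): immediately before another consonant → [ʁ].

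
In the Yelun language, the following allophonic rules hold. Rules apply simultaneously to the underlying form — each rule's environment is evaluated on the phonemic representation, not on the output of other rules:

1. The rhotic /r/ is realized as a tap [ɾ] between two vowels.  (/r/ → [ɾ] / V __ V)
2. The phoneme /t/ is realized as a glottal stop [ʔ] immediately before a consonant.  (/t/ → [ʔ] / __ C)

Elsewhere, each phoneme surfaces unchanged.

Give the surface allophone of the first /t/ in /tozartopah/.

/t/ (word-initial) fails the environment for rule 2, so it stays [t].

[t]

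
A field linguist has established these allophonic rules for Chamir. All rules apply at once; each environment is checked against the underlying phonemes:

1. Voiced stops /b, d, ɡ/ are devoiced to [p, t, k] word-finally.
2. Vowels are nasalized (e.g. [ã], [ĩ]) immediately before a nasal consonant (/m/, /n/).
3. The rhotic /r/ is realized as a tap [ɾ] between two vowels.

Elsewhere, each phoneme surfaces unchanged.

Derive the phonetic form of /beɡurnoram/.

/b/ (word-initial) fails the environment for rule 1, so it stays [b].
/e/ (between /b/ and /ɡ/) is in the target of rule 2 but the environment (before a nasal consonant) is not met → [e].
/ɡ/ (between /e/ and /u/) is in the target of rule 1 but the environment (word-finally) is not met → [ɡ].
/u/ (between /ɡ/ and /r/): rule 2 targets it, but not before a nasal consonant → unchanged [u].
/r/ (between /u/ and /n/) fails the environment for rule 3, so it stays [r].
/n/ (between /r/ and /o/) is unaffected → [n].
/o/ — between /n/ and /r/; rule 2 does not apply here → [o].
Rule 3 applies to /r/ (between /o/ and /a/: between two vowels) → [ɾ].
/a/ (between /r/ and /m/) occurs before a nasal consonant → [ã] by rule 2.
/m/ — not in any rule's target class → [m].

[beɡurnoɾãm]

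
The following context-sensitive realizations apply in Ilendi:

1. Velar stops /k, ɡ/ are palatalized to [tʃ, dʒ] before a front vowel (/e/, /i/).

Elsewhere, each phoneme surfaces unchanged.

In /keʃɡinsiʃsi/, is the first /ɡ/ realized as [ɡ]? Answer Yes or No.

No

/ɡ/ — between /ʃ/ and /i/, before a front vowel — surfaces as [dʒ] (rule 1).
The actual realization is [dʒ], not [ɡ].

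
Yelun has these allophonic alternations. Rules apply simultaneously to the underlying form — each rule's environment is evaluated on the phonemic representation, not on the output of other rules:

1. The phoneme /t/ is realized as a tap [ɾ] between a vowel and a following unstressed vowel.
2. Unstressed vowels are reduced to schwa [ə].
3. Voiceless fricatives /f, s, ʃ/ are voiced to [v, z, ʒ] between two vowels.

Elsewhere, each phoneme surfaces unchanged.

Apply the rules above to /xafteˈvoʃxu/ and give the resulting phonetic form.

[xəftəˈvoʃxə]

/x/ stays [x].
Rule 2 applies to /a/ (between /x/ and /f/: in an unstressed syllable) → [ə].
/f/ — between /a/ and /t/; rule 3 does not apply here → [f].
/t/ — between /f/ and /e/; rule 1 does not apply here → [t].
/e/ (between /t/ and /v/): in an unstressed syllable, so rule 2 applies → [ə].
/v/ (between /e/ and /o/): no rule targets it → [v].
/o/ (between /v/ and /ʃ/) is in the target of rule 2 but the environment (in an unstressed syllable) is not met → [o].
/ʃ/ (between /o/ and /x/): rule 3 targets it, but not between two vowels → unchanged [ʃ].
/x/ (between /ʃ/ and /u/) is unaffected → [x].
/u/ meets the environment for rule 2 (in an unstressed syllable) → [ə].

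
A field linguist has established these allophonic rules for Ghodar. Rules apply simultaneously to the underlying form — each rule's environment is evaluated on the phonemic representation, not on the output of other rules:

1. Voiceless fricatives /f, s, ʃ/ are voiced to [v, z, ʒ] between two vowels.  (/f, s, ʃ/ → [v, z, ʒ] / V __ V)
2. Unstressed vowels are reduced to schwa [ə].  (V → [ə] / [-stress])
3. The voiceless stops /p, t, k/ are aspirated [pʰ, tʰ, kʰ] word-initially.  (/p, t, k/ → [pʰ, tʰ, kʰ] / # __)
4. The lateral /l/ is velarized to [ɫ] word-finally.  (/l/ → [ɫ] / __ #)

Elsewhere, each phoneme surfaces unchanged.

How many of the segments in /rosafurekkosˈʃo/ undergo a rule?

7

Segments that undergo a rule: /o/ → [ə] (rule 2); /s/ → [z] (rule 1); /a/ → [ə] (rule 2); /f/ → [v] (rule 1); /u/ → [ə] (rule 2); /e/ → [ə] (rule 2); /o/ → [ə] (rule 2).
All other segments surface unchanged.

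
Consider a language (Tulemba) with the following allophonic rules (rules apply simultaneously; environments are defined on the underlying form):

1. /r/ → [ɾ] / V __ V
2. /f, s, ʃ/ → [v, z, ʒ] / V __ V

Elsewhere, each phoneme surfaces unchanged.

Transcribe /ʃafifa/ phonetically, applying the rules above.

/ʃ/ (word-initial): rule 2 targets it, but not between two vowels → unchanged [ʃ].
/a/ — not in any rule's target class → [a].
/f/ — between /a/ and /i/, between two vowels — surfaces as [v] (rule 2).
/i/ (between /f/ and /f/) is unaffected → [i].
/f/ — between /i/ and /a/, between two vowels — surfaces as [v] (rule 2).
/a/ (word-final) is unaffected → [a].

[ʃaviva]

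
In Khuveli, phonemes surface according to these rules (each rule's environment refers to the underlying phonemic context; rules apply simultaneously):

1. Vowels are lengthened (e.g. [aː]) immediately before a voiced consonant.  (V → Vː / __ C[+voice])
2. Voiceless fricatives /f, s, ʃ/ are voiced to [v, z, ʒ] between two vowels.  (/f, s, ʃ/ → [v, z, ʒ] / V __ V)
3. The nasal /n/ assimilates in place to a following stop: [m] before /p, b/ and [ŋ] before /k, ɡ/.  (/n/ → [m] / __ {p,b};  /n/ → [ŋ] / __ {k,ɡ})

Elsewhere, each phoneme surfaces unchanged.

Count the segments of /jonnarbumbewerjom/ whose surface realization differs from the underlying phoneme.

Segments that undergo a rule: /o/ → [oː] (rule 1); /a/ → [aː] (rule 1); /u/ → [uː] (rule 1); /e/ → [eː] (rule 1); /e/ → [eː] (rule 1); /o/ → [oː] (rule 1).
All other segments surface unchanged.

6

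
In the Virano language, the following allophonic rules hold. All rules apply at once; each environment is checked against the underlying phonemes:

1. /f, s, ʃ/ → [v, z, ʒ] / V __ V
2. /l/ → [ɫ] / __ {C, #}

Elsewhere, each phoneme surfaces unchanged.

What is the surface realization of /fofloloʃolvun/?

/f/ (word-initial) fails the environment for rule 1, so it stays [f].
/o/ stays [o].
/f/ — between /o/ and /l/; rule 1 does not apply here → [f].
/l/ — between /f/ and /o/; rule 2 does not apply here → [l].
/o/ (between /l/ and /l/) is unaffected → [o].
/l/ — between /o/ and /o/; rule 2 does not apply here → [l].
/o/ (between /l/ and /ʃ/) is unaffected → [o].
/ʃ/ meets the environment for rule 1 (between two vowels) → [ʒ].
/o/ stays [o].
Rule 2 applies to /l/ (between /o/ and /v/: word-finally or immediately before a consonant) → [ɫ].
/v/ stays [v].
/u/ stays [u].
/n/ — not in any rule's target class → [n].

[fofloloʒoɫvun]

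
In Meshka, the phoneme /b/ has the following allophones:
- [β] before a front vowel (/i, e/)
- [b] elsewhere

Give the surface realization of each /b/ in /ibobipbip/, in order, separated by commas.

[b], [β], [β]

Occurrence 1 (position 2): no conditioning environment matches → elsewhere allophone [b].
Occurrence 2 (position 4): before a front vowel (/i, e/) → [β].
Occurrence 3 (position 7): before a front vowel (/i, e/) → [β].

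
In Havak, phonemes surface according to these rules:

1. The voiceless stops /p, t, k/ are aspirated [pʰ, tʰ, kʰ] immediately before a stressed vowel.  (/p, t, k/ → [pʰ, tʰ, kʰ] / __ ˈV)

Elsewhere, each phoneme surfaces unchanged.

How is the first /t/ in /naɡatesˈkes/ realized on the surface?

/t/ (between /a/ and /e/): rule 1 targets it, but not immediately before a stressed vowel → unchanged [t].

[t]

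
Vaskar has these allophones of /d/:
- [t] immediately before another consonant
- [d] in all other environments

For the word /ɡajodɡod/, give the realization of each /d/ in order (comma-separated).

Occurrence 1 (position 5): immediately before another consonant → [t].
Occurrence 2 (position 8): no conditioning environment matches → elsewhere allophone [d].

[t], [d]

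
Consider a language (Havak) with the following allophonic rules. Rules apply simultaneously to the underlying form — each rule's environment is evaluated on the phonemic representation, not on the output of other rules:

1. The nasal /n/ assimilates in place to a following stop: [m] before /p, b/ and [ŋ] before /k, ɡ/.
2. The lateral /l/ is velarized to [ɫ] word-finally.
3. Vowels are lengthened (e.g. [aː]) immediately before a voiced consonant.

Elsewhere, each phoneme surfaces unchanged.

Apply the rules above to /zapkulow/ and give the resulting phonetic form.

/z/ (word-initial) is unaffected → [z].
/a/ — between /z/ and /p/; rule 3 does not apply here → [a].
/p/ (between /a/ and /k/) is unaffected → [p].
/k/ (between /p/ and /u/) is unaffected → [k].
/u/ — between /k/ and /l/, before a voiced consonant — surfaces as [uː] (rule 3).
/l/ — between /u/ and /o/; rule 2 does not apply here → [l].
/o/ meets the environment for rule 3 (before a voiced consonant) → [oː].
/w/ (word-final) is unaffected → [w].

[zapkuːloːw]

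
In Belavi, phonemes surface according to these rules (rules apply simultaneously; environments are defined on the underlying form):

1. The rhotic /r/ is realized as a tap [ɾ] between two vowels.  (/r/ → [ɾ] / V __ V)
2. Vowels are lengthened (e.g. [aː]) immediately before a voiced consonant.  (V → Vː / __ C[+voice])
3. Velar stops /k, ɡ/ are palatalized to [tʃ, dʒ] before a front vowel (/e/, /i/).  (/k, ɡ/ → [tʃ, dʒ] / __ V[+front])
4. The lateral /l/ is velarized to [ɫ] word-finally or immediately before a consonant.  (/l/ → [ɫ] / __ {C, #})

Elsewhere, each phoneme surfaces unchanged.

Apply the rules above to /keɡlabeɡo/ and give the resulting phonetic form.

/k/ (word-initial): before a front vowel, so rule 3 applies → [tʃ].
/e/ (between /k/ and /ɡ/) occurs before a voiced consonant → [eː] by rule 2.
/ɡ/ (between /e/ and /l/) fails the environment for rule 3, so it stays [ɡ].
/l/ — between /ɡ/ and /a/; rule 4 does not apply here → [l].
Rule 2 applies to /a/ (between /l/ and /b/: before a voiced consonant) → [aː].
/b/ — not in any rule's target class → [b].
/e/ (between /b/ and /ɡ/): before a voiced consonant, so rule 2 applies → [eː].
/ɡ/ — between /e/ and /o/; rule 3 does not apply here → [ɡ].
/o/ — word-final; rule 2 does not apply here → [o].

[tʃeːɡlaːbeːɡo]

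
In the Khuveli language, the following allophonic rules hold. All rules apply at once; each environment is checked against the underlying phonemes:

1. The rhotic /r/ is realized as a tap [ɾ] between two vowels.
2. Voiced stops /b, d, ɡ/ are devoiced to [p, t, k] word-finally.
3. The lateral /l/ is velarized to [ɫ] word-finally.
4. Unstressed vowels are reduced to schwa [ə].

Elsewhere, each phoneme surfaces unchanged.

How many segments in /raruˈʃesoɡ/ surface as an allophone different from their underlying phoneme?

Segments that undergo a rule: /a/ → [ə] (rule 4); /r/ → [ɾ] (rule 1); /u/ → [ə] (rule 4); /o/ → [ə] (rule 4); /ɡ/ → [k] (rule 2).
All other segments surface unchanged.

5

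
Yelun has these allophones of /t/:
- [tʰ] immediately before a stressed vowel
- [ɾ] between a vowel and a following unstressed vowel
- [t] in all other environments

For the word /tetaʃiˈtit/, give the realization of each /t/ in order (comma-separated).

Occurrence 1 (position 1): no conditioning environment matches → elsewhere allophone [t].
Occurrence 2 (position 3): between a vowel and an unstressed vowel → [ɾ].
Occurrence 3 (position 7): immediately before a stressed vowel → [tʰ].
Occurrence 4 (position 9): no conditioning environment matches → elsewhere allophone [t].

[t], [ɾ], [tʰ], [t]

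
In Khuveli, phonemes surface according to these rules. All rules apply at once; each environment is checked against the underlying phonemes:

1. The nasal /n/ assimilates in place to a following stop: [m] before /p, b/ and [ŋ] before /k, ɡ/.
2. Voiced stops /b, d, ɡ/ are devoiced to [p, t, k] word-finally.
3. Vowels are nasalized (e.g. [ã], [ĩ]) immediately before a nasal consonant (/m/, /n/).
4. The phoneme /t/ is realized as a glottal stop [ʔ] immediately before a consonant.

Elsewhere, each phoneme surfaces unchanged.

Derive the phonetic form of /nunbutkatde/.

/n/ — word-initial; rule 1 does not apply here → [n].
Rule 3 applies to /u/ (between /n/ and /n/: before a nasal consonant) → [ũ].
Rule 1 applies to /n/ (between /u/ and /b/: before a labial or velar stop) → [m].
/b/ (between /n/ and /u/) fails the environment for rule 2, so it stays [b].
/u/ (between /b/ and /t/) fails the environment for rule 3, so it stays [u].
/t/ (between /u/ and /k/): immediately before a consonant, so rule 4 applies → [ʔ].
/a/ (between /k/ and /t/): rule 3 targets it, but not before a nasal consonant → unchanged [a].
/t/ (between /a/ and /d/): immediately before a consonant, so rule 4 applies → [ʔ].
/d/ — between /t/ and /e/; rule 2 does not apply here → [d].
/e/ (word-final): rule 3 targets it, but not before a nasal consonant → unchanged [e].

[nũmbuʔkaʔde]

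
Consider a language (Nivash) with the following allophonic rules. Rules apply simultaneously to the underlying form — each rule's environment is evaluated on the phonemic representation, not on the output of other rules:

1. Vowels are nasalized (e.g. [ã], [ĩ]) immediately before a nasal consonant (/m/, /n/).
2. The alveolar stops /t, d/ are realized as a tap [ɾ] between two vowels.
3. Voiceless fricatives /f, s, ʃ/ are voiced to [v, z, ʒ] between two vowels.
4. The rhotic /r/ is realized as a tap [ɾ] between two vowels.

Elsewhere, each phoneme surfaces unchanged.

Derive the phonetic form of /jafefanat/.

[javevãnat]

/j/ — not in any rule's target class → [j].
/a/ (between /j/ and /f/) is in the target of rule 1 but the environment (before a nasal consonant) is not met → [a].
/f/ (between /a/ and /e/): between two vowels, so rule 3 applies → [v].
/e/ — between /f/ and /f/; rule 1 does not apply here → [e].
/f/ — between /e/ and /a/, between two vowels — surfaces as [v] (rule 3).
/a/ (between /f/ and /n/): before a nasal consonant, so rule 1 applies → [ã].
/n/ (between /a/ and /a/): no rule targets it → [n].
/a/ (between /n/ and /t/) fails the environment for rule 1, so it stays [a].
/t/ (word-final) fails the environment for rule 2, so it stays [t].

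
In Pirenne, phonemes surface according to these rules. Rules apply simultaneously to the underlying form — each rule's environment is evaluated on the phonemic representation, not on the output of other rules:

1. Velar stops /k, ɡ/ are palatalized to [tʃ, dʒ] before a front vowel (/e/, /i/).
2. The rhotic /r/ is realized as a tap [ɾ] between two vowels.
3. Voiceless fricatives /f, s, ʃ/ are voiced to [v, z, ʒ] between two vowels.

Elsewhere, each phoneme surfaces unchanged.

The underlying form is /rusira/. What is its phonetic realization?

[ruziɾa]

/r/ — word-initial; rule 2 does not apply here → [r].
/u/ (between /r/ and /s/): no rule targets it → [u].
/s/ meets the environment for rule 3 (between two vowels) → [z].
/i/ (between /s/ and /r/) is unaffected → [i].
Rule 2 applies to /r/ (between /i/ and /a/: between two vowels) → [ɾ].
/a/ (word-final): no rule targets it → [a].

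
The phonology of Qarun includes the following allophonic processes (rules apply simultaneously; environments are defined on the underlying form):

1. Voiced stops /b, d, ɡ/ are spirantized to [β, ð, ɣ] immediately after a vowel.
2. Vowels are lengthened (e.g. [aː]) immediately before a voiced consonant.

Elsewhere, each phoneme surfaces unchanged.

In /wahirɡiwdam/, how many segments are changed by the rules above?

3

Segments that undergo a rule: /i/ → [iː] (rule 2); /i/ → [iː] (rule 2); /a/ → [aː] (rule 2).
All other segments surface unchanged.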